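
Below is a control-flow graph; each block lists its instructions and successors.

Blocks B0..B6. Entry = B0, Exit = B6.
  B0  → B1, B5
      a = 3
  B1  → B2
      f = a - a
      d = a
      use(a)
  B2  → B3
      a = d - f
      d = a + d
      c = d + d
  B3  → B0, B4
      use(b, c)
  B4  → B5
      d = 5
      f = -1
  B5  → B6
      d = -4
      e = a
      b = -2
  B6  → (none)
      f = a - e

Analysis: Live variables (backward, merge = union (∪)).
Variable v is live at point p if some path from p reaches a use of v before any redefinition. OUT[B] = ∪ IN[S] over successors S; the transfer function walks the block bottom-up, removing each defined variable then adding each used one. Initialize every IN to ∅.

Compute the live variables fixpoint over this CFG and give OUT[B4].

Converged values:
  B0: | IN={b} | OUT={a, b}
  B1: | IN={a, b} | OUT={b, d, f}
  B2: | IN={b, d, f} | OUT={a, b, c}
  B3: | IN={a, b, c} | OUT={a, b}
  B4: | IN={a} | OUT={a}
  B5: | IN={a} | OUT={a, e}
  B6: | IN={a, e} | OUT={}

Merge at B4: OUT[B4] = IN[B5] = {a}

Answer: {a}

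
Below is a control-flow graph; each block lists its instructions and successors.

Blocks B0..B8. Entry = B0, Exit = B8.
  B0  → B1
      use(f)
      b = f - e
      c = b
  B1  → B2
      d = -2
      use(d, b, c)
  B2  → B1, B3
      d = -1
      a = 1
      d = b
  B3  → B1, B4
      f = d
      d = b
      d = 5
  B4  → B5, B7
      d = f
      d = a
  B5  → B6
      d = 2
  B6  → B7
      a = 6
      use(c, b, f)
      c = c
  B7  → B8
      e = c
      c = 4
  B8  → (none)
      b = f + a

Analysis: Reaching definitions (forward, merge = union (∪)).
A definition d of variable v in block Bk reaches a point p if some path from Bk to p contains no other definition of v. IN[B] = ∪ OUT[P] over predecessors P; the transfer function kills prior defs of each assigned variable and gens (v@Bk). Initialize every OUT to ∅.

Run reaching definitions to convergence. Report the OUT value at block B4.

Fixpoint table:
  B0: | IN={} | OUT={b@B0, c@B0}
  B1: | IN={a@B2, b@B0, c@B0, d@B2, d@B3, f@B3} | OUT={a@B2, b@B0, c@B0, d@B1, f@B3}
  B2: | IN={a@B2, b@B0, c@B0, d@B1, f@B3} | OUT={a@B2, b@B0, c@B0, d@B2, f@B3}
  B3: | IN={a@B2, b@B0, c@B0, d@B2, f@B3} | OUT={a@B2, b@B0, c@B0, d@B3, f@B3}
  B4: | IN={a@B2, b@B0, c@B0, d@B3, f@B3} | OUT={a@B2, b@B0, c@B0, d@B4, f@B3}
  B5: | IN={a@B2, b@B0, c@B0, d@B4, f@B3} | OUT={a@B2, b@B0, c@B0, d@B5, f@B3}
  B6: | IN={a@B2, b@B0, c@B0, d@B5, f@B3} | OUT={a@B6, b@B0, c@B6, d@B5, f@B3}
  B7: | IN={a@B2, a@B6, b@B0, c@B0, c@B6, d@B4, d@B5, f@B3} | OUT={a@B2, a@B6, b@B0, c@B7, d@B4, d@B5, e@B7, f@B3}
  B8: | IN={a@B2, a@B6, b@B0, c@B7, d@B4, d@B5, e@B7, f@B3} | OUT={a@B2, a@B6, b@B8, c@B7, d@B4, d@B5, e@B7, f@B3}

Merge at B4: IN[B4] = OUT[B3] = {a@B2, b@B0, c@B0, d@B3, f@B3}
Applying B4's transfer function to that IN value gives OUT[B4] (row B4 above).

Answer: {a@B2, b@B0, c@B0, d@B4, f@B3}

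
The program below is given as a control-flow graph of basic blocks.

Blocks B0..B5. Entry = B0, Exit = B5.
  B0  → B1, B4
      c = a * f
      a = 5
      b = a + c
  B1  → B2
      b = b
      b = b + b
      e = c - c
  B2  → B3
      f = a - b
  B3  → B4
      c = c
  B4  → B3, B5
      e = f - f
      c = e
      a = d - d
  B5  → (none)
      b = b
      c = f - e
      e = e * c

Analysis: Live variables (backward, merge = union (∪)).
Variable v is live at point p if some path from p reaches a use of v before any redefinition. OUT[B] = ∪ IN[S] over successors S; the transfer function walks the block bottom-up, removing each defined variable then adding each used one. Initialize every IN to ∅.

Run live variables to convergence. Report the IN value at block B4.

Answer: {b, d, f}

Derivation:
Converged values:
  B0: | IN={a, d, f} | OUT={a, b, c, d, f}
  B1: | IN={a, b, c, d} | OUT={a, b, c, d}
  B2: | IN={a, b, c, d} | OUT={b, c, d, f}
  B3: | IN={b, c, d, f} | OUT={b, d, f}
  B4: | IN={b, d, f} | OUT={b, c, d, e, f}
  B5: | IN={b, e, f} | OUT={}

Merge at B4: OUT[B4] = IN[B3] ⊔ IN[B5] = {b, c, d, e, f}
Applying B4's transfer function to that OUT value gives IN[B4] (row B4 above).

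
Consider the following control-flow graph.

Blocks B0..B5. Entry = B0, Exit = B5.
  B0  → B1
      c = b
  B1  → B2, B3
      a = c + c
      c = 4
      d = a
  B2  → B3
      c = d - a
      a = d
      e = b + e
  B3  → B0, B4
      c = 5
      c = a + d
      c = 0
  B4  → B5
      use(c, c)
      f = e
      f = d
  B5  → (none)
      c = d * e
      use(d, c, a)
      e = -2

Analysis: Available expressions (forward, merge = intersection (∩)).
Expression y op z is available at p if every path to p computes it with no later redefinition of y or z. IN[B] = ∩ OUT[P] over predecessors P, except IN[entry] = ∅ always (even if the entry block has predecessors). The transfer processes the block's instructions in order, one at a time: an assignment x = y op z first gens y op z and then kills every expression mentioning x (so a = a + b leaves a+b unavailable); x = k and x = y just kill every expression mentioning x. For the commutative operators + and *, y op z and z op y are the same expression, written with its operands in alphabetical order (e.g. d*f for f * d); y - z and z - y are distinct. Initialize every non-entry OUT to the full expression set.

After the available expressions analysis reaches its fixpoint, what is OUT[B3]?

Fixpoint table:
  B0:   IN={}   OUT={}
  B1:   IN={}   OUT={}
  B2:   IN={}   OUT={}
  B3:   IN={}   OUT={a+d}
  B4:   IN={a+d}   OUT={a+d}
  B5:   IN={a+d}   OUT={a+d}

Merge at B3: IN[B3] = OUT[B1] ∩ OUT[B2] = {}
Applying B3's transfer function to that IN value gives OUT[B3] (row B3 above).

Answer: {a+d}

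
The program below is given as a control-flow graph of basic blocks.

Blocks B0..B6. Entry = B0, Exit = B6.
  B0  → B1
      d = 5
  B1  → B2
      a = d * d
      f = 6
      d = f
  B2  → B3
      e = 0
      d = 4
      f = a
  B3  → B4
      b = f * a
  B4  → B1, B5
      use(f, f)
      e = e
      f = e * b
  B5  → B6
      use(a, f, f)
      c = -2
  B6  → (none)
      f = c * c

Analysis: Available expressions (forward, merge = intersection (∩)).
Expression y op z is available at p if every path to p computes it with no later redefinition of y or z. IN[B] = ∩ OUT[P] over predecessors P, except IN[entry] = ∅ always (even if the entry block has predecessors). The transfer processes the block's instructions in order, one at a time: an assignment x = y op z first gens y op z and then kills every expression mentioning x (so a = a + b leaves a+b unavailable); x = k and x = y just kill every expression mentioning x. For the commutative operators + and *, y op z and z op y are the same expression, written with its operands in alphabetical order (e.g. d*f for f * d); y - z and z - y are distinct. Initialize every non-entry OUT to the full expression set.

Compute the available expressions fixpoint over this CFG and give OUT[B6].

Fixpoint table:
  B0: | IN={} | OUT={}
  B1: | IN={} | OUT={}
  B2: | IN={} | OUT={}
  B3: | IN={} | OUT={a*f}
  B4: | IN={a*f} | OUT={b*e}
  B5: | IN={b*e} | OUT={b*e}
  B6: | IN={b*e} | OUT={b*e, c*c}

Merge at B6: IN[B6] = OUT[B5] = {b*e}
Applying B6's transfer function to that IN value gives OUT[B6] (row B6 above).

Answer: {b*e, c*c}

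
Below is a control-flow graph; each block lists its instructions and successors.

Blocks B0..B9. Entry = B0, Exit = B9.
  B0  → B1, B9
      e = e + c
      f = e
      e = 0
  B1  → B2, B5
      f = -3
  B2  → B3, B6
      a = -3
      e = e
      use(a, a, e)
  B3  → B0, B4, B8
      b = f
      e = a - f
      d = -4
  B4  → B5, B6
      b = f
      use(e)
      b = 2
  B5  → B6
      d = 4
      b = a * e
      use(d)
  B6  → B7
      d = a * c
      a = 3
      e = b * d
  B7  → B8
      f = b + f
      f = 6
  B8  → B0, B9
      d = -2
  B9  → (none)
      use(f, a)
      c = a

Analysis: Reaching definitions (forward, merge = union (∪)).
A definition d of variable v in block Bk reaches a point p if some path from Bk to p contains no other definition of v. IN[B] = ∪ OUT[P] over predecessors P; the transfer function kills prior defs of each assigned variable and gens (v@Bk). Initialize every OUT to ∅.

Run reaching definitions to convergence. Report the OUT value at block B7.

Fixpoint table:
  B0: | IN={a@B2, a@B6, b@B3, b@B4, b@B5, d@B3, d@B8, e@B3, e@B6, f@B1, f@B7} | OUT={a@B2, a@B6, b@B3, b@B4, b@B5, d@B3, d@B8, e@B0, f@B0}
  B1: | IN={a@B2, a@B6, b@B3, b@B4, b@B5, d@B3, d@B8, e@B0, f@B0} | OUT={a@B2, a@B6, b@B3, b@B4, b@B5, d@B3, d@B8, e@B0, f@B1}
  B2: | IN={a@B2, a@B6, b@B3, b@B4, b@B5, d@B3, d@B8, e@B0, f@B1} | OUT={a@B2, b@B3, b@B4, b@B5, d@B3, d@B8, e@B2, f@B1}
  B3: | IN={a@B2, b@B3, b@B4, b@B5, d@B3, d@B8, e@B2, f@B1} | OUT={a@B2, b@B3, d@B3, e@B3, f@B1}
  B4: | IN={a@B2, b@B3, d@B3, e@B3, f@B1} | OUT={a@B2, b@B4, d@B3, e@B3, f@B1}
  B5: | IN={a@B2, a@B6, b@B3, b@B4, b@B5, d@B3, d@B8, e@B0, e@B3, f@B1} | OUT={a@B2, a@B6, b@B5, d@B5, e@B0, e@B3, f@B1}
  B6: | IN={a@B2, a@B6, b@B3, b@B4, b@B5, d@B3, d@B5, d@B8, e@B0, e@B2, e@B3, f@B1} | OUT={a@B6, b@B3, b@B4, b@B5, d@B6, e@B6, f@B1}
  B7: | IN={a@B6, b@B3, b@B4, b@B5, d@B6, e@B6, f@B1} | OUT={a@B6, b@B3, b@B4, b@B5, d@B6, e@B6, f@B7}
  B8: | IN={a@B2, a@B6, b@B3, b@B4, b@B5, d@B3, d@B6, e@B3, e@B6, f@B1, f@B7} | OUT={a@B2, a@B6, b@B3, b@B4, b@B5, d@B8, e@B3, e@B6, f@B1, f@B7}
  B9: | IN={a@B2, a@B6, b@B3, b@B4, b@B5, d@B3, d@B8, e@B0, e@B3, e@B6, f@B0, f@B1, f@B7} | OUT={a@B2, a@B6, b@B3, b@B4, b@B5, c@B9, d@B3, d@B8, e@B0, e@B3, e@B6, f@B0, f@B1, f@B7}

Merge at B7: IN[B7] = OUT[B6] = {a@B6, b@B3, b@B4, b@B5, d@B6, e@B6, f@B1}
Applying B7's transfer function to that IN value gives OUT[B7] (row B7 above).

Answer: {a@B6, b@B3, b@B4, b@B5, d@B6, e@B6, f@B7}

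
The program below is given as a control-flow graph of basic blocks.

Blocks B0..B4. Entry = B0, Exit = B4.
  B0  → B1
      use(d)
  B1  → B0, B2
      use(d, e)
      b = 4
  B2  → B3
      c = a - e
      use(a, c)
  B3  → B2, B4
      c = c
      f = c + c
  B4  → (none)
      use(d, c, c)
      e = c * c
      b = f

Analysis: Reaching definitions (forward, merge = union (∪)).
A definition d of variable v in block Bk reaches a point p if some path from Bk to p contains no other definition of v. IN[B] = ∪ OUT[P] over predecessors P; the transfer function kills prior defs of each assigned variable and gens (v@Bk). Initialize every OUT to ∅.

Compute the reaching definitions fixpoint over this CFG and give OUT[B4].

Converged values:
  B0: | IN={b@B1} | OUT={b@B1}
  B1: | IN={b@B1} | OUT={b@B1}
  B2: | IN={b@B1, c@B3, f@B3} | OUT={b@B1, c@B2, f@B3}
  B3: | IN={b@B1, c@B2, f@B3} | OUT={b@B1, c@B3, f@B3}
  B4: | IN={b@B1, c@B3, f@B3} | OUT={b@B4, c@B3, e@B4, f@B3}

Merge at B4: IN[B4] = OUT[B3] = {b@B1, c@B3, f@B3}
Applying B4's transfer function to that IN value gives OUT[B4] (row B4 above).

Answer: {b@B4, c@B3, e@B4, f@B3}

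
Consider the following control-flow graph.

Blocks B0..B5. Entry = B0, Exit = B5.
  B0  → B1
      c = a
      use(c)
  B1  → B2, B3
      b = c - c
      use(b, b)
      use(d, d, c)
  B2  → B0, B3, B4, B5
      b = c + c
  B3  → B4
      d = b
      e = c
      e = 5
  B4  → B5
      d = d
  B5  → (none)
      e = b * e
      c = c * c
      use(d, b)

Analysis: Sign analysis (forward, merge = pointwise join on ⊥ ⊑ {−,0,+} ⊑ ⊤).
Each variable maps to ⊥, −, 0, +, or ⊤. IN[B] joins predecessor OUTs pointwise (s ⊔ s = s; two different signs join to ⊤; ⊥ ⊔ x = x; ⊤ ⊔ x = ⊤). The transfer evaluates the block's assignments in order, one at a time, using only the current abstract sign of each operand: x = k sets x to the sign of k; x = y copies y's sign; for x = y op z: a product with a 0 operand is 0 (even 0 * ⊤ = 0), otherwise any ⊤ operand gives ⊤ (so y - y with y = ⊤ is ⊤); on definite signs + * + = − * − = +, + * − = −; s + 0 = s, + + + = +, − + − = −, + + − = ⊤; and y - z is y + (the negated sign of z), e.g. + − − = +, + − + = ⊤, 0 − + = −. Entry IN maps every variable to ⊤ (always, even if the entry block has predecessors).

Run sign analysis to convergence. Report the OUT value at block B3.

Per-block solution:
  B0: | IN=(all ⊤) | OUT=(all ⊤)
  B1: | IN=(all ⊤) | OUT=(all ⊤)
  B2: | IN=(all ⊤) | OUT=(all ⊤)
  B3: | IN=(all ⊤) | OUT={e:+; rest ⊤}
  B4: | IN=(all ⊤) | OUT=(all ⊤)
  B5: | IN=(all ⊤) | OUT=(all ⊤)

Merge at B3: IN[B3] = OUT[B1] ⊔ OUT[B2] = {a: ⊤, b: ⊤, c: ⊤, d: ⊤, e: ⊤, f: ⊤}
Applying B3's transfer function to that IN value gives OUT[B3] (row B3 above).

Answer: {a: ⊤, b: ⊤, c: ⊤, d: ⊤, e: +, f: ⊤}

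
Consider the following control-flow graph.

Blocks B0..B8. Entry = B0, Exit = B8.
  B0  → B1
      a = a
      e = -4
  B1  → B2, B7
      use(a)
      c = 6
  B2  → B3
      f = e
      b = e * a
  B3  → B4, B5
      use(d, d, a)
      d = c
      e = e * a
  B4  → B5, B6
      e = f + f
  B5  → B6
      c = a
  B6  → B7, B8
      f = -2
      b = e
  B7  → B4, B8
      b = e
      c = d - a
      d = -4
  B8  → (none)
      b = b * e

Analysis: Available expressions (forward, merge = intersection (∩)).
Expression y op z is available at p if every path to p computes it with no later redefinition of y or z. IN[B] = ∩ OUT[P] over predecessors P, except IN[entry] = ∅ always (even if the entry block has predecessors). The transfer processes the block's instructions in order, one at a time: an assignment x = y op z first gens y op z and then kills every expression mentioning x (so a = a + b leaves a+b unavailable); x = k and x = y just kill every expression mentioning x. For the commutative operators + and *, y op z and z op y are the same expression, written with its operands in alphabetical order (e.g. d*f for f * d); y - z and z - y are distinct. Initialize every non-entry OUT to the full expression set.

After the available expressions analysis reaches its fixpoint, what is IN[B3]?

Answer: {a*e}

Working:
Converged values:
  B0:   IN={}   OUT={}
  B1:   IN={}   OUT={}
  B2:   IN={}   OUT={a*e}
  B3:   IN={a*e}   OUT={}
  B4:   IN={}   OUT={f+f}
  B5:   IN={}   OUT={}
  B6:   IN={}   OUT={}
  B7:   IN={}   OUT={}
  B8:   IN={}   OUT={}

Merge at B3: IN[B3] = OUT[B2] = {a*e}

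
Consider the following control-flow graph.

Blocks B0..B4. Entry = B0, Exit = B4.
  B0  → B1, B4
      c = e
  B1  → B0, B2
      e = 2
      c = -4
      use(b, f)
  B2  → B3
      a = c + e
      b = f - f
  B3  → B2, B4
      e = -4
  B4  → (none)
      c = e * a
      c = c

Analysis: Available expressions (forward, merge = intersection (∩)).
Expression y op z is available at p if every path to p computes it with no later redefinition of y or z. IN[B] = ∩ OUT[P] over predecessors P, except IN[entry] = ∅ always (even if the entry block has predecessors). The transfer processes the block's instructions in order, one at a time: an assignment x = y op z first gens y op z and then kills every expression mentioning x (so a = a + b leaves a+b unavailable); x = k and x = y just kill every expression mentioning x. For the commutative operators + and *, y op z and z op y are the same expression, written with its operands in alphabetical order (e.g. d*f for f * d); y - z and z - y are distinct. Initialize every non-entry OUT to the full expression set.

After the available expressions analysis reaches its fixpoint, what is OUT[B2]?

Answer: {c+e, f-f}

Trace:
Per-block solution:
  B0: | IN={} | OUT={}
  B1: | IN={} | OUT={}
  B2: | IN={} | OUT={c+e, f-f}
  B3: | IN={c+e, f-f} | OUT={f-f}
  B4: | IN={} | OUT={a*e}

Merge at B2: IN[B2] = OUT[B1] ∩ OUT[B3] = {}
Applying B2's transfer function to that IN value gives OUT[B2] (row B2 above).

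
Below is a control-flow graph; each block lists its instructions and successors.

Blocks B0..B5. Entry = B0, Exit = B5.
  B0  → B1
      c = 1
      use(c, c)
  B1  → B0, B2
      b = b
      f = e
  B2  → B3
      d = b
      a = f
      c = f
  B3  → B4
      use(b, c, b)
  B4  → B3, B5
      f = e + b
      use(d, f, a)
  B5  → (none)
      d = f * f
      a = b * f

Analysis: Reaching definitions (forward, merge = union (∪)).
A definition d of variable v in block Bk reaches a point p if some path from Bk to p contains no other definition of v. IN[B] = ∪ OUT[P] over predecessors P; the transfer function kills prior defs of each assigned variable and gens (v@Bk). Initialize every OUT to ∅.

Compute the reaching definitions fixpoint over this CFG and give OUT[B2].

Answer: {a@B2, b@B1, c@B2, d@B2, f@B1}

Working:
Fixpoint table:
  B0:  IN={b@B1, c@B0, f@B1}  OUT={b@B1, c@B0, f@B1}
  B1:  IN={b@B1, c@B0, f@B1}  OUT={b@B1, c@B0, f@B1}
  B2:  IN={b@B1, c@B0, f@B1}  OUT={a@B2, b@B1, c@B2, d@B2, f@B1}
  B3:  IN={a@B2, b@B1, c@B2, d@B2, f@B1, f@B4}  OUT={a@B2, b@B1, c@B2, d@B2, f@B1, f@B4}
  B4:  IN={a@B2, b@B1, c@B2, d@B2, f@B1, f@B4}  OUT={a@B2, b@B1, c@B2, d@B2, f@B4}
  B5:  IN={a@B2, b@B1, c@B2, d@B2, f@B4}  OUT={a@B5, b@B1, c@B2, d@B5, f@B4}

Merge at B2: IN[B2] = OUT[B1] = {b@B1, c@B0, f@B1}
Applying B2's transfer function to that IN value gives OUT[B2] (row B2 above).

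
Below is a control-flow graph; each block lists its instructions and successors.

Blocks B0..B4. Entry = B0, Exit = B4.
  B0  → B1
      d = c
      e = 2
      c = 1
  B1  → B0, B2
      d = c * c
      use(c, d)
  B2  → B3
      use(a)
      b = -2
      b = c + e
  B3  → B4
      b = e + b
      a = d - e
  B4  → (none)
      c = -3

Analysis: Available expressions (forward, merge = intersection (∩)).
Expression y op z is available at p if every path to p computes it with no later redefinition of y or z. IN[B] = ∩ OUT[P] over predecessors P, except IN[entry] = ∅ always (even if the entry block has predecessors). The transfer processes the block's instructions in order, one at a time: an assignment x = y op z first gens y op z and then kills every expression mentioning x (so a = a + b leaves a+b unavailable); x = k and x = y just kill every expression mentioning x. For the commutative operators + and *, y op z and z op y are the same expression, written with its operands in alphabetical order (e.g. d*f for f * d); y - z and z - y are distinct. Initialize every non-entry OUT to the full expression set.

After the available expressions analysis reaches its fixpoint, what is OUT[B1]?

Answer: {c*c}

Working:
Converged values:
  B0:  IN={}  OUT={}
  B1:  IN={}  OUT={c*c}
  B2:  IN={c*c}  OUT={c*c, c+e}
  B3:  IN={c*c, c+e}  OUT={c*c, c+e, d-e}
  B4:  IN={c*c, c+e, d-e}  OUT={d-e}

Merge at B1: IN[B1] = OUT[B0] = {}
Applying B1's transfer function to that IN value gives OUT[B1] (row B1 above).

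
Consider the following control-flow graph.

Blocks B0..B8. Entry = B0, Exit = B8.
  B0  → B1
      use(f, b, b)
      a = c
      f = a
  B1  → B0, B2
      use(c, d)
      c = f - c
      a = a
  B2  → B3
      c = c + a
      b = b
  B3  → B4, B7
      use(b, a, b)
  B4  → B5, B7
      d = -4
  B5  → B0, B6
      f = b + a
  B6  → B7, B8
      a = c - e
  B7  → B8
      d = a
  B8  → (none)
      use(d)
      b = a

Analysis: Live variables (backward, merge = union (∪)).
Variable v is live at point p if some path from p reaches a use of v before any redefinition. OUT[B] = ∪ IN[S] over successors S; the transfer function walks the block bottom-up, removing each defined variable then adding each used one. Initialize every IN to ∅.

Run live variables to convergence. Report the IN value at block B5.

Answer: {a, b, c, d, e}

Working:
Per-block solution:
  B0:   IN={b, c, d, e, f}   OUT={a, b, c, d, e, f}
  B1:   IN={a, b, c, d, e, f}   OUT={a, b, c, d, e, f}
  B2:   IN={a, b, c, e}   OUT={a, b, c, e}
  B3:   IN={a, b, c, e}   OUT={a, b, c, e}
  B4:   IN={a, b, c, e}   OUT={a, b, c, d, e}
  B5:   IN={a, b, c, d, e}   OUT={b, c, d, e, f}
  B6:   IN={c, d, e}   OUT={a, d}
  B7:   IN={a}   OUT={a, d}
  B8:   IN={a, d}   OUT={}

Merge at B5: OUT[B5] = IN[B0] ⊔ IN[B6] = {b, c, d, e, f}
Applying B5's transfer function to that OUT value gives IN[B5] (row B5 above).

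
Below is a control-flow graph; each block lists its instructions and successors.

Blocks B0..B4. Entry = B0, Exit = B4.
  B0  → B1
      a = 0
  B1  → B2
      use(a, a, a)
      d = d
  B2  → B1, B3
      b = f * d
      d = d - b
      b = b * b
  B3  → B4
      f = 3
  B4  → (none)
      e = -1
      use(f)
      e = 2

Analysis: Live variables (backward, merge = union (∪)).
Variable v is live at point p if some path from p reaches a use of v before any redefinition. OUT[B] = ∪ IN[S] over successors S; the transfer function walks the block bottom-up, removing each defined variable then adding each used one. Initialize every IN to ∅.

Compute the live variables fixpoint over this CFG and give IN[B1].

Answer: {a, d, f}

Working:
Per-block solution:
  B0:   IN={d, f}   OUT={a, d, f}
  B1:   IN={a, d, f}   OUT={a, d, f}
  B2:   IN={a, d, f}   OUT={a, d, f}
  B3:   IN={}   OUT={f}
  B4:   IN={f}   OUT={}

Merge at B1: OUT[B1] = IN[B2] = {a, d, f}
Applying B1's transfer function to that OUT value gives IN[B1] (row B1 above).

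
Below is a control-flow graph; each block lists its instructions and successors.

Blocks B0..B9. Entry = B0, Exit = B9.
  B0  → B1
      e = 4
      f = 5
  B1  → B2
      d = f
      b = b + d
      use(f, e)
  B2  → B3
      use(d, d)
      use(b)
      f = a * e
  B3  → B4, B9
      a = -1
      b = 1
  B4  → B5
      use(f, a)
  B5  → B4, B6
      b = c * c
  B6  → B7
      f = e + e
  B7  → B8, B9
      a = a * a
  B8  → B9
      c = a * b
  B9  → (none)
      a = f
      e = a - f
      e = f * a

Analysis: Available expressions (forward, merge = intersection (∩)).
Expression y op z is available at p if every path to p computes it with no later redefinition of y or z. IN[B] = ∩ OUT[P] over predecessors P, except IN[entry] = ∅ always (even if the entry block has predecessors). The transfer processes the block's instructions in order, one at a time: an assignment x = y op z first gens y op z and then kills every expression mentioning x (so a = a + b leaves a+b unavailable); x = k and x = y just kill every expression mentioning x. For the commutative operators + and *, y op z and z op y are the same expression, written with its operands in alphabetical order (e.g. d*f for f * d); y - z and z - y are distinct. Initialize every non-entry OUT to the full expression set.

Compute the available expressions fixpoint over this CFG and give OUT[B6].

Converged values:
  B0:   IN={}   OUT={}
  B1:   IN={}   OUT={}
  B2:   IN={}   OUT={a*e}
  B3:   IN={a*e}   OUT={}
  B4:   IN={}   OUT={}
  B5:   IN={}   OUT={c*c}
  B6:   IN={c*c}   OUT={c*c, e+e}
  B7:   IN={c*c, e+e}   OUT={c*c, e+e}
  B8:   IN={c*c, e+e}   OUT={a*b, e+e}
  B9:   IN={}   OUT={a*f, a-f}

Merge at B6: IN[B6] = OUT[B5] = {c*c}
Applying B6's transfer function to that IN value gives OUT[B6] (row B6 above).

Answer: {c*c, e+e}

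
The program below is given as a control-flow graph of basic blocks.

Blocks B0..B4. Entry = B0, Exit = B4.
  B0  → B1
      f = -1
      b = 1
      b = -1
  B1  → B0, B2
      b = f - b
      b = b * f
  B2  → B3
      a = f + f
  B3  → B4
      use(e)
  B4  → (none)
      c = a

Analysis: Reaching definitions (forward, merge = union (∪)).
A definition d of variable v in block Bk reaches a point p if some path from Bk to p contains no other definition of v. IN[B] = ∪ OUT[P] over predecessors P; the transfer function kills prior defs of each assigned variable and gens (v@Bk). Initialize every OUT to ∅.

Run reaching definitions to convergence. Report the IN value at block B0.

Per-block solution:
  B0:   IN={b@B1, f@B0}   OUT={b@B0, f@B0}
  B1:   IN={b@B0, f@B0}   OUT={b@B1, f@B0}
  B2:   IN={b@B1, f@B0}   OUT={a@B2, b@B1, f@B0}
  B3:   IN={a@B2, b@B1, f@B0}   OUT={a@B2, b@B1, f@B0}
  B4:   IN={a@B2, b@B1, f@B0}   OUT={a@B2, b@B1, c@B4, f@B0}

Merge at B0 (entry node, so the boundary value {} is joined with the incoming edge(s)): IN[B0] = {} ⊔ OUT[B1] = {b@B1, f@B0}

Answer: {b@B1, f@B0}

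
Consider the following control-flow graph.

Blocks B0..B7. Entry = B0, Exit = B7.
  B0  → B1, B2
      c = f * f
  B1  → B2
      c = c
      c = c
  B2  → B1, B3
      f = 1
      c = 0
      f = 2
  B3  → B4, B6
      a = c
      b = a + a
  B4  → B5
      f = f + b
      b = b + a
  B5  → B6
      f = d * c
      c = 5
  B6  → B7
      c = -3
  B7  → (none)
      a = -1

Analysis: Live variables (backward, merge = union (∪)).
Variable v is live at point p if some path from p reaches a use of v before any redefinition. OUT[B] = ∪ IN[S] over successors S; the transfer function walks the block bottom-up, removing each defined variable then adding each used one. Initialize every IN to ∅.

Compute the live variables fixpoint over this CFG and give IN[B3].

Per-block solution:
  B0:   IN={d, f}   OUT={c, d}
  B1:   IN={c, d}   OUT={d}
  B2:   IN={d}   OUT={c, d, f}
  B3:   IN={c, d, f}   OUT={a, b, c, d, f}
  B4:   IN={a, b, c, d, f}   OUT={c, d}
  B5:   IN={c, d}   OUT={}
  B6:   IN={}   OUT={}
  B7:   IN={}   OUT={}

Merge at B3: OUT[B3] = IN[B4] ⊔ IN[B6] = {a, b, c, d, f}
Applying B3's transfer function to that OUT value gives IN[B3] (row B3 above).

Answer: {c, d, f}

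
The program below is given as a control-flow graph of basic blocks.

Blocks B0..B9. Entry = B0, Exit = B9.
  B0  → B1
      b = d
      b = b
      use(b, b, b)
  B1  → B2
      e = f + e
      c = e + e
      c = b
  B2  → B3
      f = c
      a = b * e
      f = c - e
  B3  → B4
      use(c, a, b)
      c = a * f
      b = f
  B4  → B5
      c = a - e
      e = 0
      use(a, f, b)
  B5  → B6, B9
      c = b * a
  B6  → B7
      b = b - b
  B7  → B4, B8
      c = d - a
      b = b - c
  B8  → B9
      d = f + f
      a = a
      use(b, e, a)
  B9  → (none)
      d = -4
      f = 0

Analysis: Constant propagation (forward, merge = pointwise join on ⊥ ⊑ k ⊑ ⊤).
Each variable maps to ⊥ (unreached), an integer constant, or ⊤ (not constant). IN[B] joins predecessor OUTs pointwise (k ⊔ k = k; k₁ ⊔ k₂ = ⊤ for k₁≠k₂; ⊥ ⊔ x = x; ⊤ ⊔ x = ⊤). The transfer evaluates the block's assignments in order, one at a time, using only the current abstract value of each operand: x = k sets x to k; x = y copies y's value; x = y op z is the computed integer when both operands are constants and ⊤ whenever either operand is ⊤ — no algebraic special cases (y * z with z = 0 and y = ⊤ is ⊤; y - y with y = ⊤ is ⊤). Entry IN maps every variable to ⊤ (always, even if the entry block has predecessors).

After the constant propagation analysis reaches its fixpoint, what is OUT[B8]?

Answer: {a: ⊤, b: ⊤, c: ⊤, d: ⊤, e: 0, f: ⊤}

Trace:
Fixpoint table:
  B0:  IN=(all ⊤)  OUT=(all ⊤)
  B1:  IN=(all ⊤)  OUT=(all ⊤)
  B2:  IN=(all ⊤)  OUT=(all ⊤)
  B3:  IN=(all ⊤)  OUT=(all ⊤)
  B4:  IN=(all ⊤)  OUT={e:0; rest ⊤}
  B5:  IN={e:0; rest ⊤}  OUT={e:0; rest ⊤}
  B6:  IN={e:0; rest ⊤}  OUT={e:0; rest ⊤}
  B7:  IN={e:0; rest ⊤}  OUT={e:0; rest ⊤}
  B8:  IN={e:0; rest ⊤}  OUT={e:0; rest ⊤}
  B9:  IN={e:0; rest ⊤}  OUT={d:-4, e:0, f:0; rest ⊤}

Merge at B8: IN[B8] = OUT[B7] = {a: ⊤, b: ⊤, c: ⊤, d: ⊤, e: 0, f: ⊤}
Applying B8's transfer function to that IN value gives OUT[B8] (row B8 above).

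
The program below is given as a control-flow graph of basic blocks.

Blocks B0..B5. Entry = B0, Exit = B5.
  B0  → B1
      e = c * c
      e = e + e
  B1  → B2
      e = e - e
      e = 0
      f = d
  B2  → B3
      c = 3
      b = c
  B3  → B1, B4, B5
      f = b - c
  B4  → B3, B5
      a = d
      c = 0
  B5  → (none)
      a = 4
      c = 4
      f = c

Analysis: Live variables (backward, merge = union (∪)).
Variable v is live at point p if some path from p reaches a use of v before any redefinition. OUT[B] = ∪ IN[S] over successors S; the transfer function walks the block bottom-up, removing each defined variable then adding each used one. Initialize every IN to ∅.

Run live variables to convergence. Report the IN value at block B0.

Answer: {c, d}

Derivation:
Converged values:
  B0:  IN={c, d}  OUT={d, e}
  B1:  IN={d, e}  OUT={d, e}
  B2:  IN={d, e}  OUT={b, c, d, e}
  B3:  IN={b, c, d, e}  OUT={b, d, e}
  B4:  IN={b, d, e}  OUT={b, c, d, e}
  B5:  IN={}  OUT={}

Merge at B0: OUT[B0] = IN[B1] = {d, e}
Applying B0's transfer function to that OUT value gives IN[B0] (row B0 above).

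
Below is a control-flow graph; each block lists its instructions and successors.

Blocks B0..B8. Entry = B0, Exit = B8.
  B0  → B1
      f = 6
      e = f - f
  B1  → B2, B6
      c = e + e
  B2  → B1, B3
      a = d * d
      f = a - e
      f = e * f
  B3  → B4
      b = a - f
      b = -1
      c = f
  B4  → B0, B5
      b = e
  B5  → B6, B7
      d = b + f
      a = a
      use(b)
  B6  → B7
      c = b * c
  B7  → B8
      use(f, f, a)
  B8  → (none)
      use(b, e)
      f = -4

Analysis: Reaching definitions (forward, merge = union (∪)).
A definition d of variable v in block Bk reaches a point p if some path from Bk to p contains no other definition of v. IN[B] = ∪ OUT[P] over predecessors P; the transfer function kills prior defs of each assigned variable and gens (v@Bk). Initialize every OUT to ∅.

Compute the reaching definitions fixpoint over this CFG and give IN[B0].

Fixpoint table:
  B0: | IN={a@B2, b@B4, c@B3, e@B0, f@B2} | OUT={a@B2, b@B4, c@B3, e@B0, f@B0}
  B1: | IN={a@B2, b@B4, c@B1, c@B3, e@B0, f@B0, f@B2} | OUT={a@B2, b@B4, c@B1, e@B0, f@B0, f@B2}
  B2: | IN={a@B2, b@B4, c@B1, e@B0, f@B0, f@B2} | OUT={a@B2, b@B4, c@B1, e@B0, f@B2}
  B3: | IN={a@B2, b@B4, c@B1, e@B0, f@B2} | OUT={a@B2, b@B3, c@B3, e@B0, f@B2}
  B4: | IN={a@B2, b@B3, c@B3, e@B0, f@B2} | OUT={a@B2, b@B4, c@B3, e@B0, f@B2}
  B5: | IN={a@B2, b@B4, c@B3, e@B0, f@B2} | OUT={a@B5, b@B4, c@B3, d@B5, e@B0, f@B2}
  B6: | IN={a@B2, a@B5, b@B4, c@B1, c@B3, d@B5, e@B0, f@B0, f@B2} | OUT={a@B2, a@B5, b@B4, c@B6, d@B5, e@B0, f@B0, f@B2}
  B7: | IN={a@B2, a@B5, b@B4, c@B3, c@B6, d@B5, e@B0, f@B0, f@B2} | OUT={a@B2, a@B5, b@B4, c@B3, c@B6, d@B5, e@B0, f@B0, f@B2}
  B8: | IN={a@B2, a@B5, b@B4, c@B3, c@B6, d@B5, e@B0, f@B0, f@B2} | OUT={a@B2, a@B5, b@B4, c@B3, c@B6, d@B5, e@B0, f@B8}

Merge at B0 (entry node, so the boundary value {} is joined with the incoming edge(s)): IN[B0] = {} ⊔ OUT[B4] = {a@B2, b@B4, c@B3, e@B0, f@B2}

Answer: {a@B2, b@B4, c@B3, e@B0, f@B2}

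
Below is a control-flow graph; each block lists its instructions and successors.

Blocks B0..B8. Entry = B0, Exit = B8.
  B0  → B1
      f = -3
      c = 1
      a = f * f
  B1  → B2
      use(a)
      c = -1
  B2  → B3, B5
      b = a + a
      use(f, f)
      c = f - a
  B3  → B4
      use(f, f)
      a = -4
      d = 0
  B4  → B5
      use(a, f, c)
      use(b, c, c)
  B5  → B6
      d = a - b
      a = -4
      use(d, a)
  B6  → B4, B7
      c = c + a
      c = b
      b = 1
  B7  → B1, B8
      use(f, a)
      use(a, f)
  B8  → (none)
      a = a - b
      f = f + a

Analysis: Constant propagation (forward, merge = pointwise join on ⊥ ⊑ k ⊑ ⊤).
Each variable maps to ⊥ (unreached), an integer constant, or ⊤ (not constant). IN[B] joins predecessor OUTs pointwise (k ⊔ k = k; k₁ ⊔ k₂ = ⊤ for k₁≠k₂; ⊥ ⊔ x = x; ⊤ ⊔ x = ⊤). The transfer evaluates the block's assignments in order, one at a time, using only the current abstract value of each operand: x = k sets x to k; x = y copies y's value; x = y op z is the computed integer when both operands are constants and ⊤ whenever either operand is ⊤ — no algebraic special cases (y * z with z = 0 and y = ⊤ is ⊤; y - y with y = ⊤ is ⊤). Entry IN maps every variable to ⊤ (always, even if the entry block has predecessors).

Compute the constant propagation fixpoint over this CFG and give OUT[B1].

Answer: {a: ⊤, b: ⊤, c: -1, d: ⊤, e: ⊤, f: -3}

Trace:
Converged values:
  B0:   IN=(all ⊤)   OUT={a:9, c:1, f:-3; rest ⊤}
  B1:   IN={f:-3; rest ⊤}   OUT={c:-1, f:-3; rest ⊤}
  B2:   IN={c:-1, f:-3; rest ⊤}   OUT={f:-3; rest ⊤}
  B3:   IN={f:-3; rest ⊤}   OUT={a:-4, d:0, f:-3; rest ⊤}
  B4:   IN={a:-4, f:-3; rest ⊤}   OUT={a:-4, f:-3; rest ⊤}
  B5:   IN={f:-3; rest ⊤}   OUT={a:-4, f:-3; rest ⊤}
  B6:   IN={a:-4, f:-3; rest ⊤}   OUT={a:-4, b:1, f:-3; rest ⊤}
  B7:   IN={a:-4, b:1, f:-3; rest ⊤}   OUT={a:-4, b:1, f:-3; rest ⊤}
  B8:   IN={a:-4, b:1, f:-3; rest ⊤}   OUT={a:-5, b:1, f:-8; rest ⊤}

Merge at B1: IN[B1] = OUT[B0] ⊔ OUT[B7] = {a: ⊤, b: ⊤, c: ⊤, d: ⊤, e: ⊤, f: -3}
Applying B1's transfer function to that IN value gives OUT[B1] (row B1 above).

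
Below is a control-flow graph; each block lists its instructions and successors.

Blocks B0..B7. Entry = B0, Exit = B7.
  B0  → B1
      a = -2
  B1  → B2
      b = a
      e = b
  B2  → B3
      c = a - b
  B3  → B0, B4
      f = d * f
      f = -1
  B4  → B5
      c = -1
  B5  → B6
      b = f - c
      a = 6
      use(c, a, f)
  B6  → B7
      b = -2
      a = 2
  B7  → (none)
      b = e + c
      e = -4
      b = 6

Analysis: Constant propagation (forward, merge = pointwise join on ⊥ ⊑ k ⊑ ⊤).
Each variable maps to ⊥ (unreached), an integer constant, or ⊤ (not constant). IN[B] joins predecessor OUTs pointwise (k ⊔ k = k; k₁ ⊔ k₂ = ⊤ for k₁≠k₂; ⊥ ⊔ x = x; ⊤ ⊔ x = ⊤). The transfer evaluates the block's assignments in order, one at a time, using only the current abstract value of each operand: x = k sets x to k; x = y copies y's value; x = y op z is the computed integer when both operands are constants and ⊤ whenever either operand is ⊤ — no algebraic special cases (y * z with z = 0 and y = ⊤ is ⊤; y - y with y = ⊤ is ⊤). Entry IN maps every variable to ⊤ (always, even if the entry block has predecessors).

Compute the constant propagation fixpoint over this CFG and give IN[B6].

Fixpoint table:
  B0:  IN=(all ⊤)  OUT={a:-2; rest ⊤}
  B1:  IN={a:-2; rest ⊤}  OUT={a:-2, b:-2, e:-2; rest ⊤}
  B2:  IN={a:-2, b:-2, e:-2; rest ⊤}  OUT={a:-2, b:-2, c:0, e:-2; rest ⊤}
  B3:  IN={a:-2, b:-2, c:0, e:-2; rest ⊤}  OUT={a:-2, b:-2, c:0, e:-2, f:-1; rest ⊤}
  B4:  IN={a:-2, b:-2, c:0, e:-2, f:-1; rest ⊤}  OUT={a:-2, b:-2, c:-1, e:-2, f:-1; rest ⊤}
  B5:  IN={a:-2, b:-2, c:-1, e:-2, f:-1; rest ⊤}  OUT={a:6, b:0, c:-1, e:-2, f:-1; rest ⊤}
  B6:  IN={a:6, b:0, c:-1, e:-2, f:-1; rest ⊤}  OUT={a:2, b:-2, c:-1, e:-2, f:-1; rest ⊤}
  B7:  IN={a:2, b:-2, c:-1, e:-2, f:-1; rest ⊤}  OUT={a:2, b:6, c:-1, e:-4, f:-1; rest ⊤}

Merge at B6: IN[B6] = OUT[B5] = {a: 6, b: 0, c: -1, d: ⊤, e: -2, f: -1}

Answer: {a: 6, b: 0, c: -1, d: ⊤, e: -2, f: -1}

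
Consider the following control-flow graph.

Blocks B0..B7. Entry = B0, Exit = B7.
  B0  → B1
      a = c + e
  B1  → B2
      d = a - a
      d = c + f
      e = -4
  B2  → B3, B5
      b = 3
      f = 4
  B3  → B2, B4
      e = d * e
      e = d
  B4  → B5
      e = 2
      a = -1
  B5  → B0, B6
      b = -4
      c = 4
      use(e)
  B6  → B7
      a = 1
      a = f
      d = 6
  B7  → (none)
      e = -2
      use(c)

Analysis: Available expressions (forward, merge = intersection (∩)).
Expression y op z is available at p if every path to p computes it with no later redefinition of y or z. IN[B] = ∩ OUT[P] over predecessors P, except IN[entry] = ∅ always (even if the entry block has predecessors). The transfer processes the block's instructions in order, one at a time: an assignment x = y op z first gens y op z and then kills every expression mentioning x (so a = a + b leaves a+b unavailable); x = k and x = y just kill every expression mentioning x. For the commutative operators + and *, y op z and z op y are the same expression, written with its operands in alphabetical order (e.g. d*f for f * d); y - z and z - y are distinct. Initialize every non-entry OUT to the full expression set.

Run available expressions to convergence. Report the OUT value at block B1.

Answer: {a-a, c+f}

Derivation:
Fixpoint table:
  B0:  IN={}  OUT={c+e}
  B1:  IN={c+e}  OUT={a-a, c+f}
  B2:  IN={a-a}  OUT={a-a}
  B3:  IN={a-a}  OUT={a-a}
  B4:  IN={a-a}  OUT={}
  B5:  IN={}  OUT={}
  B6:  IN={}  OUT={}
  B7:  IN={}  OUT={}

Merge at B1: IN[B1] = OUT[B0] = {c+e}
Applying B1's transfer function to that IN value gives OUT[B1] (row B1 above).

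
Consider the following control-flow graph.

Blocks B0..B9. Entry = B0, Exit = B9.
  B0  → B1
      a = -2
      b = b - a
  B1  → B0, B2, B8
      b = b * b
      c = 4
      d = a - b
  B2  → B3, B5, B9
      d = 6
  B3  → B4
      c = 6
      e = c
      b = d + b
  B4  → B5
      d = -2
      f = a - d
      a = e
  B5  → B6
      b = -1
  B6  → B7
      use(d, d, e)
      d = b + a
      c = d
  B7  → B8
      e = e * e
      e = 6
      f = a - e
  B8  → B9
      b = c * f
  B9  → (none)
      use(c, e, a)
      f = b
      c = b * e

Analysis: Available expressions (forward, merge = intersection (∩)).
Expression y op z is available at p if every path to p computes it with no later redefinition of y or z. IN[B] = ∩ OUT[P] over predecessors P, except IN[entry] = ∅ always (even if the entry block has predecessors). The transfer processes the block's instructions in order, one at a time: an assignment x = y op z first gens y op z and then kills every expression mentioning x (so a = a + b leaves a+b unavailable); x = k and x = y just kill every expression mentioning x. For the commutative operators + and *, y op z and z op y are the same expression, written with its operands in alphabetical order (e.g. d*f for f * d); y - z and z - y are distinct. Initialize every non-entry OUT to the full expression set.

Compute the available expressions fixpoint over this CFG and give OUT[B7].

Fixpoint table:
  B0: | IN={} | OUT={}
  B1: | IN={} | OUT={a-b}
  B2: | IN={a-b} | OUT={a-b}
  B3: | IN={a-b} | OUT={}
  B4: | IN={} | OUT={}
  B5: | IN={} | OUT={}
  B6: | IN={} | OUT={a+b}
  B7: | IN={a+b} | OUT={a+b, a-e}
  B8: | IN={} | OUT={c*f}
  B9: | IN={} | OUT={b*e}

Merge at B7: IN[B7] = OUT[B6] = {a+b}
Applying B7's transfer function to that IN value gives OUT[B7] (row B7 above).

Answer: {a+b, a-e}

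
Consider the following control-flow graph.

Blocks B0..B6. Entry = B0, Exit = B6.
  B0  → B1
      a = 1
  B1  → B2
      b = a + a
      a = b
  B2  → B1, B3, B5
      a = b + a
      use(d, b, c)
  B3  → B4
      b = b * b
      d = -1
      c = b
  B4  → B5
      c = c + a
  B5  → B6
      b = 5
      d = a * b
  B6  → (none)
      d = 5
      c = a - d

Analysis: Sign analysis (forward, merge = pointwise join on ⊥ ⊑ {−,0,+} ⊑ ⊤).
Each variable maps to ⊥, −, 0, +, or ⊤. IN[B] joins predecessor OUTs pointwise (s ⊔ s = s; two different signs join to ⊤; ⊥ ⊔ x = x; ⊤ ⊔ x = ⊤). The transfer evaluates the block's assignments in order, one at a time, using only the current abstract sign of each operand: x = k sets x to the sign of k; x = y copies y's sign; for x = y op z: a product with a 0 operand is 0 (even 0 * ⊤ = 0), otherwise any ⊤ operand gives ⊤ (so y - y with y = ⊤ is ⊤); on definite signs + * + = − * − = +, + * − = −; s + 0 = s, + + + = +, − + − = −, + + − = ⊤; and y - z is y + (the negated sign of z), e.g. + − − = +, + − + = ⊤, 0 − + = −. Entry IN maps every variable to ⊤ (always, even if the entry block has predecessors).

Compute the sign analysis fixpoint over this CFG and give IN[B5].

Answer: {a: +, b: +, c: ⊤, d: ⊤, e: ⊤, f: ⊤}

Derivation:
Fixpoint table:
  B0:   IN=(all ⊤)   OUT={a:+; rest ⊤}
  B1:   IN={a:+; rest ⊤}   OUT={a:+, b:+; rest ⊤}
  B2:   IN={a:+, b:+; rest ⊤}   OUT={a:+, b:+; rest ⊤}
  B3:   IN={a:+, b:+; rest ⊤}   OUT={a:+, b:+, c:+, d:-; rest ⊤}
  B4:   IN={a:+, b:+, c:+, d:-; rest ⊤}   OUT={a:+, b:+, c:+, d:-; rest ⊤}
  B5:   IN={a:+, b:+; rest ⊤}   OUT={a:+, b:+, d:+; rest ⊤}
  B6:   IN={a:+, b:+, d:+; rest ⊤}   OUT={a:+, b:+, d:+; rest ⊤}

Merge at B5: IN[B5] = OUT[B2] ⊔ OUT[B4] = {a: +, b: +, c: ⊤, d: ⊤, e: ⊤, f: ⊤}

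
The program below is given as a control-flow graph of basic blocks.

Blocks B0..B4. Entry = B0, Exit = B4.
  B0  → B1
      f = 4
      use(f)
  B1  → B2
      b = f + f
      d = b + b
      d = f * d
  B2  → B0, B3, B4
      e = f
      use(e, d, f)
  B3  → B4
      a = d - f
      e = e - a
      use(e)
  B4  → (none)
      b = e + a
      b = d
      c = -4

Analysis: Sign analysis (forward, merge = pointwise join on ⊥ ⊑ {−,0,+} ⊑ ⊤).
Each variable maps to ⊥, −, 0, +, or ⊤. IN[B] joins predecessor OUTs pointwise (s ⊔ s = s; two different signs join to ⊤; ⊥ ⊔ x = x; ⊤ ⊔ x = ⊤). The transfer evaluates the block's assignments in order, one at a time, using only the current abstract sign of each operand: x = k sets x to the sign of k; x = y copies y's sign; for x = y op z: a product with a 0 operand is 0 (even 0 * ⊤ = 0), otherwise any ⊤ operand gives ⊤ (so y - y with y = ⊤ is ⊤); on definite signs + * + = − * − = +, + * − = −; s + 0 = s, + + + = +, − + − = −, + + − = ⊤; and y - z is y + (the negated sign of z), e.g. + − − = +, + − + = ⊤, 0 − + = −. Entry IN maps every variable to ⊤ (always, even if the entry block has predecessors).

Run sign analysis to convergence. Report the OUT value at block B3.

Answer: {a: ⊤, b: +, c: ⊤, d: +, e: ⊤, f: +}

Trace:
Fixpoint table:
  B0:   IN=(all ⊤)   OUT={f:+; rest ⊤}
  B1:   IN={f:+; rest ⊤}   OUT={b:+, d:+, f:+; rest ⊤}
  B2:   IN={b:+, d:+, f:+; rest ⊤}   OUT={b:+, d:+, e:+, f:+; rest ⊤}
  B3:   IN={b:+, d:+, e:+, f:+; rest ⊤}   OUT={b:+, d:+, f:+; rest ⊤}
  B4:   IN={b:+, d:+, f:+; rest ⊤}   OUT={b:+, c:-, d:+, f:+; rest ⊤}

Merge at B3: IN[B3] = OUT[B2] = {a: ⊤, b: +, c: ⊤, d: +, e: +, f: +}
Applying B3's transfer function to that IN value gives OUT[B3] (row B3 above).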